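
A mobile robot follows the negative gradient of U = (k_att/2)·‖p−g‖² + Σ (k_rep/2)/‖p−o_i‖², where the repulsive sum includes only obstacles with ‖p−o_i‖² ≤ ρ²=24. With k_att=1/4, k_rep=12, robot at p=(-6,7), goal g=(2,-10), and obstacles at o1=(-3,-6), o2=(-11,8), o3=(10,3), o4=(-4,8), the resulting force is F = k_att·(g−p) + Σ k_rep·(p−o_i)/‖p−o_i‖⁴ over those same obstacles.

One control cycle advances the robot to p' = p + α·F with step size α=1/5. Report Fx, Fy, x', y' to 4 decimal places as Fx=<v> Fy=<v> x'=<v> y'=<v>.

F_att = 1/4·(g−p) = 1/4·(8,-17) = (2.0000,-4.2500)
o1: d²=178 > ρ²=24 → inactive
o2: d²=26 > ρ²=24 → inactive
o3: d²=272 > ρ²=24 → inactive
o4: d²=5 ≤ ρ²=24; F_rep = 12·(-2,-1)/5² = (-0.9600,-0.4800)
F = F_att + ΣF_rep = (1.0400,-4.7300)
p' = p + 1/5·F = (-5.7920,6.0540)

Fx=1.0400 Fy=-4.7300 x'=-5.7920 y'=6.0540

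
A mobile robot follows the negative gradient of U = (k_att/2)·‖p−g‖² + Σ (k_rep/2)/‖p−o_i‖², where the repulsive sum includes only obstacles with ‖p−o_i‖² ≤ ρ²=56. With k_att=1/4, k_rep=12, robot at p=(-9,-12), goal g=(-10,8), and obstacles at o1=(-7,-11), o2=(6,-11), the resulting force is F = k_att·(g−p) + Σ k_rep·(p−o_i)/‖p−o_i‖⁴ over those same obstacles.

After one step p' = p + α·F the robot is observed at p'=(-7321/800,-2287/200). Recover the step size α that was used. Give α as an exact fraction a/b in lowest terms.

α = 1/8

F_att = 1/4·(g−p) = 1/4·(-1,20) = (-0.2500,5.0000)
o1: d²=5 ≤ ρ²=56; F_rep = 12·(-2,-1)/5² = (-0.9600,-0.4800)
o2: d²=226 > ρ²=56 → inactive
F = F_att + ΣF_rep = (-1.2100,4.5200)
Δp = p'−p = (-0.1512,0.5650); α = Δx/Fx = (-121/800) / (-121/100) = 1/8
check: Δy/Fy = (113/200) / (113/25) = 1/8 ✓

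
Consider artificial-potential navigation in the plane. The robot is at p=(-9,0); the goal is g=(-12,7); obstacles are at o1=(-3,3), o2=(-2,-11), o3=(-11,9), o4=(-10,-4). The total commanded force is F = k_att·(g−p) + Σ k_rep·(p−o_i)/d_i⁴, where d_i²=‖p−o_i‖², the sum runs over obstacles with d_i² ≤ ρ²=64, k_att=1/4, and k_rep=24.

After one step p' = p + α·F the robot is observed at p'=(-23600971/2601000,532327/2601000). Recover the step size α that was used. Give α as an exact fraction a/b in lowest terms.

F_att = 1/4·(g−p) = 1/4·(-3,7) = (-0.7500,1.7500)
o1: d²=45 ≤ ρ²=64; F_rep = 24·(-6,-3)/45² = (-0.0711,-0.0356)
o2: d²=170 > ρ²=64 → inactive
o3: d²=85 > ρ²=64 → inactive
o4: d²=17 ≤ ρ²=64; F_rep = 24·(1,4)/17² = (0.0830,0.3322)
F = F_att + ΣF_rep = (-0.7381,2.0466)
Δp = p'−p = (-0.0738,0.2047); α = Δx/Fx = (-191971/2601000) / (-191971/260100) = 1/10
check: Δy/Fy = (532327/2601000) / (532327/260100) = 1/10 ✓

α = 1/10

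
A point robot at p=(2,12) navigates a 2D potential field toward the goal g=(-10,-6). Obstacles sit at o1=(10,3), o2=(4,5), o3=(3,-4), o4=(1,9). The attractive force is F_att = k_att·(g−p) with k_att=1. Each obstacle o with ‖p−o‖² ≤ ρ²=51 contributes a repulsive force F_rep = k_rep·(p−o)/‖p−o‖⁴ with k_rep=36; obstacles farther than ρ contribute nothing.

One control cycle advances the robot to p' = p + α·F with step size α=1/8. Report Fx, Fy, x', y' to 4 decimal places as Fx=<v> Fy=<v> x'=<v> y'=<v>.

F_att = 1·(g−p) = 1·(-12,-18) = (-12.0000,-18.0000)
o1: d²=145 > ρ²=51 → inactive
o2: d²=53 > ρ²=51 → inactive
o3: d²=257 > ρ²=51 → inactive
o4: d²=10 ≤ ρ²=51; F_rep = 36·(1,3)/10² = (0.3600,1.0800)
F = F_att + ΣF_rep = (-11.6400,-16.9200)
p' = p + 1/8·F = (0.5450,9.8850)

Fx=-11.6400 Fy=-16.9200 x'=0.5450 y'=9.8850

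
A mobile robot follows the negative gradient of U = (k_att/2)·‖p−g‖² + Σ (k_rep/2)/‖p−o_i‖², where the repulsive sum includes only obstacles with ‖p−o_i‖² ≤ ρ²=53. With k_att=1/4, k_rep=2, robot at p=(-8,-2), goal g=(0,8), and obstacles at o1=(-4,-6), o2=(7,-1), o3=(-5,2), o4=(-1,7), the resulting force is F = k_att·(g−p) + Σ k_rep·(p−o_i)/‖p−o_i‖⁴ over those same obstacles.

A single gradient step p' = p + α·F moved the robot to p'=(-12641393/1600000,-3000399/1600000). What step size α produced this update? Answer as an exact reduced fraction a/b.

F_att = 1/4·(g−p) = 1/4·(8,10) = (2.0000,2.5000)
o1: d²=32 ≤ ρ²=53; F_rep = 2·(-4,4)/32² = (-0.0078,0.0078)
o2: d²=226 > ρ²=53 → inactive
o3: d²=25 ≤ ρ²=53; F_rep = 2·(-3,-4)/25² = (-0.0096,-0.0128)
o4: d²=130 > ρ²=53 → inactive
F = F_att + ΣF_rep = (1.9826,2.4950)
Δp = p'−p = (0.0991,0.1248); α = Δx/Fx = (158607/1600000) / (158607/80000) = 1/20
check: Δy/Fy = (199601/1600000) / (199601/80000) = 1/20 ✓

α = 1/20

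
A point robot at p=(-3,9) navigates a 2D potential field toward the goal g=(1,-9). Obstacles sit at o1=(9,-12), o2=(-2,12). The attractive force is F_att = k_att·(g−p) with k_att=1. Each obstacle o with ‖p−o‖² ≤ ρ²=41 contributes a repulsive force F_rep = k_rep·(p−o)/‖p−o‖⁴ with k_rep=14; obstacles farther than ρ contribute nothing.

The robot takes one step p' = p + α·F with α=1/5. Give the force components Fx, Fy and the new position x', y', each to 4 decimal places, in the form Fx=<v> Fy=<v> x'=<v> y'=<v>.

Fx=3.8600 Fy=-18.4200 x'=-2.2280 y'=5.3160

F_att = 1·(g−p) = 1·(4,-18) = (4.0000,-18.0000)
o1: d²=585 > ρ²=41 → inactive
o2: d²=10 ≤ ρ²=41; F_rep = 14·(-1,-3)/10² = (-0.1400,-0.4200)
F = F_att + ΣF_rep = (3.8600,-18.4200)
p' = p + 1/5·F = (-2.2280,5.3160)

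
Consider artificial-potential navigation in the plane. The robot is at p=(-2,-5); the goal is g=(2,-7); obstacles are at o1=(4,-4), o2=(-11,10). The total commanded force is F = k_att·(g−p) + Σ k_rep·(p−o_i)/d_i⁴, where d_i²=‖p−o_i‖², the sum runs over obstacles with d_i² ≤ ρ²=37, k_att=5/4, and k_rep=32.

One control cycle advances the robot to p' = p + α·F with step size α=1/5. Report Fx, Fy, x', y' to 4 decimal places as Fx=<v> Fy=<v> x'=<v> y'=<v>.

Fx=4.8598 Fy=-2.5234 x'=-1.0280 y'=-5.5047

F_att = 5/4·(g−p) = 5/4·(4,-2) = (5.0000,-2.5000)
o1: d²=37 ≤ ρ²=37; F_rep = 32·(-6,-1)/37² = (-0.1402,-0.0234)
o2: d²=306 > ρ²=37 → inactive
F = F_att + ΣF_rep = (4.8598,-2.5234)
p' = p + 1/5·F = (-1.0280,-5.5047)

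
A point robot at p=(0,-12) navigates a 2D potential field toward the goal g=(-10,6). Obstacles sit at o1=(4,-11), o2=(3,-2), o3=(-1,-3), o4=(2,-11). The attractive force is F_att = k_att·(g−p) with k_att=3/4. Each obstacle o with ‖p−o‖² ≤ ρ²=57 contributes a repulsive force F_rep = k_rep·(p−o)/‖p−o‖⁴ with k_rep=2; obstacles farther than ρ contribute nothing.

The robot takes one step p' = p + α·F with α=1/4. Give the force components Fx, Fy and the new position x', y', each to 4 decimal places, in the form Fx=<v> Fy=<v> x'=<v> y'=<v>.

Fx=-7.6877 Fy=13.4131 x'=-1.9219 y'=-8.6467

F_att = 3/4·(g−p) = 3/4·(-10,18) = (-7.5000,13.5000)
o1: d²=17 ≤ ρ²=57; F_rep = 2·(-4,-1)/17² = (-0.0277,-0.0069)
o2: d²=109 > ρ²=57 → inactive
o3: d²=82 > ρ²=57 → inactive
o4: d²=5 ≤ ρ²=57; F_rep = 2·(-2,-1)/5² = (-0.1600,-0.0800)
F = F_att + ΣF_rep = (-7.6877,13.4131)
p' = p + 1/4·F = (-1.9219,-8.6467)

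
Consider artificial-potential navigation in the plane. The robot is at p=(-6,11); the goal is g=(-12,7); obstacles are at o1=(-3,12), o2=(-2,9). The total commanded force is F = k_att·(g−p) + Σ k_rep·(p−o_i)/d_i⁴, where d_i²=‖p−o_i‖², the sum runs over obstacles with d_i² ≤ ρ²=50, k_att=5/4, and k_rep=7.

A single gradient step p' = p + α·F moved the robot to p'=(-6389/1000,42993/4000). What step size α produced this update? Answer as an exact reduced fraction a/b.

α = 1/20

F_att = 5/4·(g−p) = 5/4·(-6,-4) = (-7.5000,-5.0000)
o1: d²=10 ≤ ρ²=50; F_rep = 7·(-3,-1)/10² = (-0.2100,-0.0700)
o2: d²=20 ≤ ρ²=50; F_rep = 7·(-4,2)/20² = (-0.0700,0.0350)
F = F_att + ΣF_rep = (-7.7800,-5.0350)
Δp = p'−p = (-0.3890,-0.2517); α = Δx/Fx = (-389/1000) / (-389/50) = 1/20
check: Δy/Fy = (-1007/4000) / (-1007/200) = 1/20 ✓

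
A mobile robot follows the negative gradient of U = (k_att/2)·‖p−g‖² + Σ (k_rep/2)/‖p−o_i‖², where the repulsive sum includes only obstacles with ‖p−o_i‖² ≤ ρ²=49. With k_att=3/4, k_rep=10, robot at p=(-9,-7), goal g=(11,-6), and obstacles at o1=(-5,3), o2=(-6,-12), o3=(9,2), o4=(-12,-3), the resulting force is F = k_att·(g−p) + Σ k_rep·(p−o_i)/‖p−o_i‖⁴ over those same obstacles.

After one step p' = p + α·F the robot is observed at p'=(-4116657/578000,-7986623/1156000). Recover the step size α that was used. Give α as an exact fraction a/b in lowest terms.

F_att = 3/4·(g−p) = 3/4·(20,1) = (15.0000,0.7500)
o1: d²=116 > ρ²=49 → inactive
o2: d²=34 ≤ ρ²=49; F_rep = 10·(-3,5)/34² = (-0.0260,0.0433)
o3: d²=405 > ρ²=49 → inactive
o4: d²=25 ≤ ρ²=49; F_rep = 10·(3,-4)/25² = (0.0480,-0.0640)
F = F_att + ΣF_rep = (15.0220,0.7293)
Δp = p'−p = (1.8778,0.0912); α = Δx/Fx = (1085343/578000) / (1085343/72250) = 1/8
check: Δy/Fy = (105377/1156000) / (105377/144500) = 1/8 ✓

α = 1/8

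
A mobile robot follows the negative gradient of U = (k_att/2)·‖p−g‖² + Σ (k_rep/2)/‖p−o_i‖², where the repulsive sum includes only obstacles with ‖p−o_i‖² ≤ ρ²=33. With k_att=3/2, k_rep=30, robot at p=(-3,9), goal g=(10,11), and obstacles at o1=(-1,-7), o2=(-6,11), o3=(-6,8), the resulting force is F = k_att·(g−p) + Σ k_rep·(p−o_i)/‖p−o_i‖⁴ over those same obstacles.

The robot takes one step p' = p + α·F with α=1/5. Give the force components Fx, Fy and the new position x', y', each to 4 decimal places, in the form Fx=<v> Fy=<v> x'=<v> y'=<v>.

Fx=20.9325 Fy=2.9450 x'=1.1865 y'=9.5890

F_att = 3/2·(g−p) = 3/2·(13,2) = (19.5000,3.0000)
o1: d²=260 > ρ²=33 → inactive
o2: d²=13 ≤ ρ²=33; F_rep = 30·(3,-2)/13² = (0.5325,-0.3550)
o3: d²=10 ≤ ρ²=33; F_rep = 30·(3,1)/10² = (0.9000,0.3000)
F = F_att + ΣF_rep = (20.9325,2.9450)
p' = p + 1/5·F = (1.1865,9.5890)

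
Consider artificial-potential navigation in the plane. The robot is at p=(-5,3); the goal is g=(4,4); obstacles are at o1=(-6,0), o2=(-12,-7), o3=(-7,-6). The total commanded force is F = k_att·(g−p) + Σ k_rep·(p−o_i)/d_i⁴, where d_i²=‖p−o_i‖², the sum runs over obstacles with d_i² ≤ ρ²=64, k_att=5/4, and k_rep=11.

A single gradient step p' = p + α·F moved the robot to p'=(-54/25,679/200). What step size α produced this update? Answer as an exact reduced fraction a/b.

F_att = 5/4·(g−p) = 5/4·(9,1) = (11.2500,1.2500)
o1: d²=10 ≤ ρ²=64; F_rep = 11·(1,3)/10² = (0.1100,0.3300)
o2: d²=149 > ρ²=64 → inactive
o3: d²=85 > ρ²=64 → inactive
F = F_att + ΣF_rep = (11.3600,1.5800)
Δp = p'−p = (2.8400,0.3950); α = Δx/Fx = (71/25) / (284/25) = 1/4
check: Δy/Fy = (79/200) / (79/50) = 1/4 ✓

α = 1/4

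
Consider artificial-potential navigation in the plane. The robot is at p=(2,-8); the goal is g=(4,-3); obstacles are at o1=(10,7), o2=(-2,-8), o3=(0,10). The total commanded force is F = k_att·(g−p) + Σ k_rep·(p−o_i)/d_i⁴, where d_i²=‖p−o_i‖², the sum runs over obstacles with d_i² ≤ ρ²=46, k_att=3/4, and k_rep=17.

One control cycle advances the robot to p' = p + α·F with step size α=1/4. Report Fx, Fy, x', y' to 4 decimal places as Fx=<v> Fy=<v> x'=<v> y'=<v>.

F_att = 3/4·(g−p) = 3/4·(2,5) = (1.5000,3.7500)
o1: d²=289 > ρ²=46 → inactive
o2: d²=16 ≤ ρ²=46; F_rep = 17·(4,0)/16² = (0.2656,0.0000)
o3: d²=328 > ρ²=46 → inactive
F = F_att + ΣF_rep = (1.7656,3.7500)
p' = p + 1/4·F = (2.4414,-7.0625)

Fx=1.7656 Fy=3.7500 x'=2.4414 y'=-7.0625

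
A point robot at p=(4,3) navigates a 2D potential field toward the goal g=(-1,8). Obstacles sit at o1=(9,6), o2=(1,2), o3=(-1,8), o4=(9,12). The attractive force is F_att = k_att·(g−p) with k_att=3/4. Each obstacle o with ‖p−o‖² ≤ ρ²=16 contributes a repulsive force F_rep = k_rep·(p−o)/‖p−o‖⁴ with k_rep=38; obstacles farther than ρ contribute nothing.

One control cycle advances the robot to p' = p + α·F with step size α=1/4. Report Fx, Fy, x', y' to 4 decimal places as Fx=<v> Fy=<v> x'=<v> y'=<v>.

F_att = 3/4·(g−p) = 3/4·(-5,5) = (-3.7500,3.7500)
o1: d²=34 > ρ²=16 → inactive
o2: d²=10 ≤ ρ²=16; F_rep = 38·(3,1)/10² = (1.1400,0.3800)
o3: d²=50 > ρ²=16 → inactive
o4: d²=106 > ρ²=16 → inactive
F = F_att + ΣF_rep = (-2.6100,4.1300)
p' = p + 1/4·F = (3.3475,4.0325)

Fx=-2.6100 Fy=4.1300 x'=3.3475 y'=4.0325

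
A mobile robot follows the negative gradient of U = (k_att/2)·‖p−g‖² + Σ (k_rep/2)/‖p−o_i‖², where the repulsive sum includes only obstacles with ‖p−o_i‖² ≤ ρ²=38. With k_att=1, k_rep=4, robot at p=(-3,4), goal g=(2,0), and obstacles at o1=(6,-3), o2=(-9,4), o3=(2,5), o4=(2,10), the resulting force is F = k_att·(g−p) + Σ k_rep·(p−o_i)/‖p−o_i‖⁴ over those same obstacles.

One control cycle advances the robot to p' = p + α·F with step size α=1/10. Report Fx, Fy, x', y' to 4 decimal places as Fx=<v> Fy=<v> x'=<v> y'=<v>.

F_att = 1·(g−p) = 1·(5,-4) = (5.0000,-4.0000)
o1: d²=130 > ρ²=38 → inactive
o2: d²=36 ≤ ρ²=38; F_rep = 4·(6,0)/36² = (0.0185,0.0000)
o3: d²=26 ≤ ρ²=38; F_rep = 4·(-5,-1)/26² = (-0.0296,-0.0059)
o4: d²=61 > ρ²=38 → inactive
F = F_att + ΣF_rep = (4.9889,-4.0059)
p' = p + 1/10·F = (-2.5011,3.5994)

Fx=4.9889 Fy=-4.0059 x'=-2.5011 y'=3.5994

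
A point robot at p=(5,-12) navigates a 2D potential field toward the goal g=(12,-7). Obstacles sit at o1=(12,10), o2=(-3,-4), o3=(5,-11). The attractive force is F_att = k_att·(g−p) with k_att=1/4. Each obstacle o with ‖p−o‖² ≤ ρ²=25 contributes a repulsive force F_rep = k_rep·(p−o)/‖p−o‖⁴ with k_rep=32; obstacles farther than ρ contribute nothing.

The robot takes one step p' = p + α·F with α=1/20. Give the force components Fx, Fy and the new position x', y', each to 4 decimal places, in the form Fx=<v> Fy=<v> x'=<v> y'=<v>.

Fx=1.7500 Fy=-30.7500 x'=5.0875 y'=-13.5375

F_att = 1/4·(g−p) = 1/4·(7,5) = (1.7500,1.2500)
o1: d²=533 > ρ²=25 → inactive
o2: d²=128 > ρ²=25 → inactive
o3: d²=1 ≤ ρ²=25; F_rep = 32·(0,-1)/1² = (0.0000,-32.0000)
F = F_att + ΣF_rep = (1.7500,-30.7500)
p' = p + 1/20·F = (5.0875,-13.5375)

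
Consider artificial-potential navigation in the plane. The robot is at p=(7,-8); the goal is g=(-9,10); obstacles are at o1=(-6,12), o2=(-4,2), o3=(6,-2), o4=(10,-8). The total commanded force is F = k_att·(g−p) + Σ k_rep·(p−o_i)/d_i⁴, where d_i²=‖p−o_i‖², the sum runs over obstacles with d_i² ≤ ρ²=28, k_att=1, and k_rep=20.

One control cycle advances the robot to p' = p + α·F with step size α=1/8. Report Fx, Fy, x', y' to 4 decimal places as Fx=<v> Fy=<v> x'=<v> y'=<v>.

F_att = 1·(g−p) = 1·(-16,18) = (-16.0000,18.0000)
o1: d²=569 > ρ²=28 → inactive
o2: d²=221 > ρ²=28 → inactive
o3: d²=37 > ρ²=28 → inactive
o4: d²=9 ≤ ρ²=28; F_rep = 20·(-3,0)/9² = (-0.7407,0.0000)
F = F_att + ΣF_rep = (-16.7407,18.0000)
p' = p + 1/8·F = (4.9074,-5.7500)

Fx=-16.7407 Fy=18.0000 x'=4.9074 y'=-5.7500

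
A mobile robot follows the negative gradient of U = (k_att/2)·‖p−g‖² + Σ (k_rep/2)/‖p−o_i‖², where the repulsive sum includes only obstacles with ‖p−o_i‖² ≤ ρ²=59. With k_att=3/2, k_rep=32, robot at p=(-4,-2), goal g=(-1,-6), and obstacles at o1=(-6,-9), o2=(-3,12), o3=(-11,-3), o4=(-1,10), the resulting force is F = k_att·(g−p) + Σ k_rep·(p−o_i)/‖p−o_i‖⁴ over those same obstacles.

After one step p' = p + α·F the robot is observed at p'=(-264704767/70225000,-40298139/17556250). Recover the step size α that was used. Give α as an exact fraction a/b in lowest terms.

F_att = 3/2·(g−p) = 3/2·(3,-4) = (4.5000,-6.0000)
o1: d²=53 ≤ ρ²=59; F_rep = 32·(2,7)/53² = (0.0228,0.0797)
o2: d²=197 > ρ²=59 → inactive
o3: d²=50 ≤ ρ²=59; F_rep = 32·(7,1)/50² = (0.0896,0.0128)
o4: d²=153 > ρ²=59 → inactive
F = F_att + ΣF_rep = (4.6124,-5.9075)
Δp = p'−p = (0.2306,-0.2954); α = Δx/Fx = (16195233/70225000) / (16195233/3511250) = 1/20
check: Δy/Fy = (-5185639/17556250) / (-10371278/1755625) = 1/20 ✓

α = 1/20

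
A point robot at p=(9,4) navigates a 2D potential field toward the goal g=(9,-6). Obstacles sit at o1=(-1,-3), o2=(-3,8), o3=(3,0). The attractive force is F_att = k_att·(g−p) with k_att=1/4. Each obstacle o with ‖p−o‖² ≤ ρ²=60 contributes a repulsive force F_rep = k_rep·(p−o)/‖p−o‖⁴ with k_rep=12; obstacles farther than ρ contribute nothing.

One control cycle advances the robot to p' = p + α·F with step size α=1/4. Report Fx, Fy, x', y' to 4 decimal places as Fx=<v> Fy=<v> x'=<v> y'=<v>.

F_att = 1/4·(g−p) = 1/4·(0,-10) = (0.0000,-2.5000)
o1: d²=149 > ρ²=60 → inactive
o2: d²=160 > ρ²=60 → inactive
o3: d²=52 ≤ ρ²=60; F_rep = 12·(6,4)/52² = (0.0266,0.0178)
F = F_att + ΣF_rep = (0.0266,-2.4822)
p' = p + 1/4·F = (9.0067,3.3794)

Fx=0.0266 Fy=-2.4822 x'=9.0067 y'=3.3794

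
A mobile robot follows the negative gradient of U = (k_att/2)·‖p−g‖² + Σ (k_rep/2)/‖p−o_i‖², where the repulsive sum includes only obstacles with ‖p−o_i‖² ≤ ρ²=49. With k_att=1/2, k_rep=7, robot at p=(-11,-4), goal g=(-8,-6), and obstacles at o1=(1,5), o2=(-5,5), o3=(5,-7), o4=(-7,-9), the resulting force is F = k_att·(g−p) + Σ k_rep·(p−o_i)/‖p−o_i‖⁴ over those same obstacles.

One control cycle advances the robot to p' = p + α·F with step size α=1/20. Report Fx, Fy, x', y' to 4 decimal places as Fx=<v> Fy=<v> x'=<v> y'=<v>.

Fx=1.4833 Fy=-0.9792 x'=-10.9258 y'=-4.0490

F_att = 1/2·(g−p) = 1/2·(3,-2) = (1.5000,-1.0000)
o1: d²=225 > ρ²=49 → inactive
o2: d²=117 > ρ²=49 → inactive
o3: d²=265 > ρ²=49 → inactive
o4: d²=41 ≤ ρ²=49; F_rep = 7·(-4,5)/41² = (-0.0167,0.0208)
F = F_att + ΣF_rep = (1.4833,-0.9792)
p' = p + 1/20·F = (-10.9258,-4.0490)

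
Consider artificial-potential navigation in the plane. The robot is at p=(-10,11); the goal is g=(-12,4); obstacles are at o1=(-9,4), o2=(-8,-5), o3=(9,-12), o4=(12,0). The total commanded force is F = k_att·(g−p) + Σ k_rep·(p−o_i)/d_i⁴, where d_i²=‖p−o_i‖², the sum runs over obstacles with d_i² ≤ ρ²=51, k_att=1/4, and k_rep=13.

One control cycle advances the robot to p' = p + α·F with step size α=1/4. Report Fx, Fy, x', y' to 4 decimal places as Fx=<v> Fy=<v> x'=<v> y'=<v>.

Fx=-0.5052 Fy=-1.7136 x'=-10.1263 y'=10.5716

F_att = 1/4·(g−p) = 1/4·(-2,-7) = (-0.5000,-1.7500)
o1: d²=50 ≤ ρ²=51; F_rep = 13·(-1,7)/50² = (-0.0052,0.0364)
o2: d²=260 > ρ²=51 → inactive
o3: d²=890 > ρ²=51 → inactive
o4: d²=605 > ρ²=51 → inactive
F = F_att + ΣF_rep = (-0.5052,-1.7136)
p' = p + 1/4·F = (-10.1263,10.5716)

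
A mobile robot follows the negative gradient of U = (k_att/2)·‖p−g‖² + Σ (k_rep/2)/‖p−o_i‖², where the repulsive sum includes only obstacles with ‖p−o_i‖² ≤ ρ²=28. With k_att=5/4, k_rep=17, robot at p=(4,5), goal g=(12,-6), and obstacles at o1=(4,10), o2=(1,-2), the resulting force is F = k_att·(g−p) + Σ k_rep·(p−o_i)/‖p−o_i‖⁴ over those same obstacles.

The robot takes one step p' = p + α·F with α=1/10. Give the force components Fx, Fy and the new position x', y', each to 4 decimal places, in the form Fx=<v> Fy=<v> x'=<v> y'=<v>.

F_att = 5/4·(g−p) = 5/4·(8,-11) = (10.0000,-13.7500)
o1: d²=25 ≤ ρ²=28; F_rep = 17·(0,-5)/25² = (0.0000,-0.1360)
o2: d²=58 > ρ²=28 → inactive
F = F_att + ΣF_rep = (10.0000,-13.8860)
p' = p + 1/10·F = (5.0000,3.6114)

Fx=10.0000 Fy=-13.8860 x'=5.0000 y'=3.6114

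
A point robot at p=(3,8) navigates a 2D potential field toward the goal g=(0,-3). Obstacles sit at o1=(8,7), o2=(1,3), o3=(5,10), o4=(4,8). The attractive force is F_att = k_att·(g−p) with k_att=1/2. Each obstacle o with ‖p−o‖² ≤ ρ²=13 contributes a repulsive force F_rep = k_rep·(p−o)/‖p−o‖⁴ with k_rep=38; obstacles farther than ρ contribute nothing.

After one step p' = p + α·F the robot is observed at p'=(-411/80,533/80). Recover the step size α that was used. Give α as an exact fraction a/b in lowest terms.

α = 1/5

F_att = 1/2·(g−p) = 1/2·(-3,-11) = (-1.5000,-5.5000)
o1: d²=26 > ρ²=13 → inactive
o2: d²=29 > ρ²=13 → inactive
o3: d²=8 ≤ ρ²=13; F_rep = 38·(-2,-2)/8² = (-1.1875,-1.1875)
o4: d²=1 ≤ ρ²=13; F_rep = 38·(-1,0)/1² = (-38.0000,0.0000)
F = F_att + ΣF_rep = (-40.6875,-6.6875)
Δp = p'−p = (-8.1375,-1.3375); α = Δx/Fx = (-651/80) / (-651/16) = 1/5
check: Δy/Fy = (-107/80) / (-107/16) = 1/5 ✓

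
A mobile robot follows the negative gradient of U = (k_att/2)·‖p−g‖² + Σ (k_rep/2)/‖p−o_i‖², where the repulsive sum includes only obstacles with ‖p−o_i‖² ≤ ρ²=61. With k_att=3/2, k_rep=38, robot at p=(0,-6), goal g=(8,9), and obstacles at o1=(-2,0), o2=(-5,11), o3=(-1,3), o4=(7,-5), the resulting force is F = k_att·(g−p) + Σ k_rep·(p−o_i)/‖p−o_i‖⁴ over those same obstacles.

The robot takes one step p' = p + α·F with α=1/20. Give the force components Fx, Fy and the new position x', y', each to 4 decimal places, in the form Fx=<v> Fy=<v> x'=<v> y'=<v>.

Fx=11.9411 Fy=22.3423 x'=0.5971 y'=-4.8829

F_att = 3/2·(g−p) = 3/2·(8,15) = (12.0000,22.5000)
o1: d²=40 ≤ ρ²=61; F_rep = 38·(2,-6)/40² = (0.0475,-0.1425)
o2: d²=314 > ρ²=61 → inactive
o3: d²=82 > ρ²=61 → inactive
o4: d²=50 ≤ ρ²=61; F_rep = 38·(-7,-1)/50² = (-0.1064,-0.0152)
F = F_att + ΣF_rep = (11.9411,22.3423)
p' = p + 1/20·F = (0.5971,-4.8829)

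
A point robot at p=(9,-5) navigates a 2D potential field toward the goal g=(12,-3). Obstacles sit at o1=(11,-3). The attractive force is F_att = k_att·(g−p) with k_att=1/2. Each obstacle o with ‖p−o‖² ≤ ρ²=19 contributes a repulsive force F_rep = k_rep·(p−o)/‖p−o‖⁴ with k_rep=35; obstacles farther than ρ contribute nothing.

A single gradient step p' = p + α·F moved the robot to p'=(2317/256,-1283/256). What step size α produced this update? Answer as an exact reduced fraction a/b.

α = 1/8

F_att = 1/2·(g−p) = 1/2·(3,2) = (1.5000,1.0000)
o1: d²=8 ≤ ρ²=19; F_rep = 35·(-2,-2)/8² = (-1.0938,-1.0938)
F = F_att + ΣF_rep = (0.4062,-0.0938)
Δp = p'−p = (0.0508,-0.0117); α = Δx/Fx = (13/256) / (13/32) = 1/8
check: Δy/Fy = (-3/256) / (-3/32) = 1/8 ✓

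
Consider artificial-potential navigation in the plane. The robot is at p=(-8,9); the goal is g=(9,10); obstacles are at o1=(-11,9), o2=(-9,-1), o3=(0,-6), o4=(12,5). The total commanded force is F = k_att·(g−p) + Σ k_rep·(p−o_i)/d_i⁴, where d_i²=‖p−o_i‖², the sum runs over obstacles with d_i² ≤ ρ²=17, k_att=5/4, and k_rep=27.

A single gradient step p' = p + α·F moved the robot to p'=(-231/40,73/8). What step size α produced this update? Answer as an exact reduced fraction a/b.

α = 1/10

F_att = 5/4·(g−p) = 5/4·(17,1) = (21.2500,1.2500)
o1: d²=9 ≤ ρ²=17; F_rep = 27·(3,0)/9² = (1.0000,0.0000)
o2: d²=101 > ρ²=17 → inactive
o3: d²=289 > ρ²=17 → inactive
o4: d²=416 > ρ²=17 → inactive
F = F_att + ΣF_rep = (22.2500,1.2500)
Δp = p'−p = (2.2250,0.1250); α = Δx/Fx = (89/40) / (89/4) = 1/10
check: Δy/Fy = (1/8) / (5/4) = 1/10 ✓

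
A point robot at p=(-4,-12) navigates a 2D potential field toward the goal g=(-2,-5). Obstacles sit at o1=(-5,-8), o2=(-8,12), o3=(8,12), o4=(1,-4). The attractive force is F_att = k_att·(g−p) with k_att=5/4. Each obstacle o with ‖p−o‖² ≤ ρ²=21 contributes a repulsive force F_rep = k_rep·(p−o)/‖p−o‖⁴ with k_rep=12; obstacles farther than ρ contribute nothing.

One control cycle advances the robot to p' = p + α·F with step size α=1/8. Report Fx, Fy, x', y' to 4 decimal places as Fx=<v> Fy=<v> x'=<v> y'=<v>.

Fx=2.5415 Fy=8.5839 x'=-3.6823 y'=-10.9270

F_att = 5/4·(g−p) = 5/4·(2,7) = (2.5000,8.7500)
o1: d²=17 ≤ ρ²=21; F_rep = 12·(1,-4)/17² = (0.0415,-0.1661)
o2: d²=592 > ρ²=21 → inactive
o3: d²=720 > ρ²=21 → inactive
o4: d²=89 > ρ²=21 → inactive
F = F_att + ΣF_rep = (2.5415,8.5839)
p' = p + 1/8·F = (-3.6823,-10.9270)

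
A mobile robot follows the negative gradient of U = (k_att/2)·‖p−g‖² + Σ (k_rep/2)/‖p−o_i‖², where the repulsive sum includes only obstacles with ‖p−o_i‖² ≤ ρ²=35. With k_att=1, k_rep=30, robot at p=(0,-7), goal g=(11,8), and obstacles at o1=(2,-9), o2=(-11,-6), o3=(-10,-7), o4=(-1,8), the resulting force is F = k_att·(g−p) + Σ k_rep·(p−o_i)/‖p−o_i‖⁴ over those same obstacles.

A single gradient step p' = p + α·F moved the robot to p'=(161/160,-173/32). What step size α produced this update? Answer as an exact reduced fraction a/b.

F_att = 1·(g−p) = 1·(11,15) = (11.0000,15.0000)
o1: d²=8 ≤ ρ²=35; F_rep = 30·(-2,2)/8² = (-0.9375,0.9375)
o2: d²=122 > ρ²=35 → inactive
o3: d²=100 > ρ²=35 → inactive
o4: d²=226 > ρ²=35 → inactive
F = F_att + ΣF_rep = (10.0625,15.9375)
Δp = p'−p = (1.0063,1.5938); α = Δx/Fx = (161/160) / (161/16) = 1/10
check: Δy/Fy = (51/32) / (255/16) = 1/10 ✓

α = 1/10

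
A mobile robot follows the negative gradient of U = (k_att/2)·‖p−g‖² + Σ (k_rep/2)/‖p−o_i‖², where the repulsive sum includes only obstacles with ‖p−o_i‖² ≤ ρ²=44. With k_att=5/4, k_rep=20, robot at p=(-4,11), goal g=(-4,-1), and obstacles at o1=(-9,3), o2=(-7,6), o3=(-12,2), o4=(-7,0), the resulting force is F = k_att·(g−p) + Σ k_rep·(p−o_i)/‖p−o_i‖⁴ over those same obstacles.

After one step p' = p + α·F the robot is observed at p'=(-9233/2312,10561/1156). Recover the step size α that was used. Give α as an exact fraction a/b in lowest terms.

F_att = 5/4·(g−p) = 5/4·(0,-12) = (0.0000,-15.0000)
o1: d²=89 > ρ²=44 → inactive
o2: d²=34 ≤ ρ²=44; F_rep = 20·(3,5)/34² = (0.0519,0.0865)
o3: d²=145 > ρ²=44 → inactive
o4: d²=130 > ρ²=44 → inactive
F = F_att + ΣF_rep = (0.0519,-14.9135)
Δp = p'−p = (0.0065,-1.8642); α = Δx/Fx = (15/2312) / (15/289) = 1/8
check: Δy/Fy = (-2155/1156) / (-4310/289) = 1/8 ✓

α = 1/8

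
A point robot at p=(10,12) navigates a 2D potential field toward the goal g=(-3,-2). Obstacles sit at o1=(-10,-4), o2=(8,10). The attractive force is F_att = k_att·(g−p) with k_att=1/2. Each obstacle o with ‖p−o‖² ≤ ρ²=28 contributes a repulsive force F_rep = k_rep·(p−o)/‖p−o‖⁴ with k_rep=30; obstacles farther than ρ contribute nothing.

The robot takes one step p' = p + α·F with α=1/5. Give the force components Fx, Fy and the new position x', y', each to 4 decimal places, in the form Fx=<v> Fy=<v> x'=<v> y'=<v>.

F_att = 1/2·(g−p) = 1/2·(-13,-14) = (-6.5000,-7.0000)
o1: d²=656 > ρ²=28 → inactive
o2: d²=8 ≤ ρ²=28; F_rep = 30·(2,2)/8² = (0.9375,0.9375)
F = F_att + ΣF_rep = (-5.5625,-6.0625)
p' = p + 1/5·F = (8.8875,10.7875)

Fx=-5.5625 Fy=-6.0625 x'=8.8875 y'=10.7875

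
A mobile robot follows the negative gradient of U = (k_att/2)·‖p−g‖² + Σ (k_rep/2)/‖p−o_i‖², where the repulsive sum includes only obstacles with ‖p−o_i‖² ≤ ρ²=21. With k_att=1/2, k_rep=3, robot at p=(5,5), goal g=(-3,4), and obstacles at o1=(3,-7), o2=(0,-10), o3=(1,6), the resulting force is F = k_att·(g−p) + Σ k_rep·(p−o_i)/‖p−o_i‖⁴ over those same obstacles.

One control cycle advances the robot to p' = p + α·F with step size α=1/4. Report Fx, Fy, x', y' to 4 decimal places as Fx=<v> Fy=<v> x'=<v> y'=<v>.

F_att = 1/2·(g−p) = 1/2·(-8,-1) = (-4.0000,-0.5000)
o1: d²=148 > ρ²=21 → inactive
o2: d²=250 > ρ²=21 → inactive
o3: d²=17 ≤ ρ²=21; F_rep = 3·(4,-1)/17² = (0.0415,-0.0104)
F = F_att + ΣF_rep = (-3.9585,-0.5104)
p' = p + 1/4·F = (4.0104,4.8724)

Fx=-3.9585 Fy=-0.5104 x'=4.0104 y'=4.8724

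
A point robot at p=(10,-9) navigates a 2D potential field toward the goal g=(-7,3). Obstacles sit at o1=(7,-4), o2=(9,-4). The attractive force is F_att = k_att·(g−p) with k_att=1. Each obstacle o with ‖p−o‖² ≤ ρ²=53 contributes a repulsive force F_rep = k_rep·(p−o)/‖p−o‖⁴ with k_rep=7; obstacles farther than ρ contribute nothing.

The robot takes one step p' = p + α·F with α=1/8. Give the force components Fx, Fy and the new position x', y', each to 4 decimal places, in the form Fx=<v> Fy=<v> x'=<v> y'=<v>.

F_att = 1·(g−p) = 1·(-17,12) = (-17.0000,12.0000)
o1: d²=34 ≤ ρ²=53; F_rep = 7·(3,-5)/34² = (0.0182,-0.0303)
o2: d²=26 ≤ ρ²=53; F_rep = 7·(1,-5)/26² = (0.0104,-0.0518)
F = F_att + ΣF_rep = (-16.9715,11.9179)
p' = p + 1/8·F = (7.8786,-7.5103)

Fx=-16.9715 Fy=11.9179 x'=7.8786 y'=-7.5103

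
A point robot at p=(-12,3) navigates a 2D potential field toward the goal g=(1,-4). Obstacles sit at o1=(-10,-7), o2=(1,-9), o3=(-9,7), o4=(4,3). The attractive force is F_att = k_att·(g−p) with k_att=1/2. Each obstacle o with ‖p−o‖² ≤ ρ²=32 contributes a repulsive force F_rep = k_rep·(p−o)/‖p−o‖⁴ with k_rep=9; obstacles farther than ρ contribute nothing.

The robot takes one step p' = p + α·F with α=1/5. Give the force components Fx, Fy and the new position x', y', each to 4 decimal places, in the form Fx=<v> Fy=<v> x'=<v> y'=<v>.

Fx=6.4568 Fy=-3.5576 x'=-10.7086 y'=2.2885

F_att = 1/2·(g−p) = 1/2·(13,-7) = (6.5000,-3.5000)
o1: d²=104 > ρ²=32 → inactive
o2: d²=313 > ρ²=32 → inactive
o3: d²=25 ≤ ρ²=32; F_rep = 9·(-3,-4)/25² = (-0.0432,-0.0576)
o4: d²=256 > ρ²=32 → inactive
F = F_att + ΣF_rep = (6.4568,-3.5576)
p' = p + 1/5·F = (-10.7086,2.2885)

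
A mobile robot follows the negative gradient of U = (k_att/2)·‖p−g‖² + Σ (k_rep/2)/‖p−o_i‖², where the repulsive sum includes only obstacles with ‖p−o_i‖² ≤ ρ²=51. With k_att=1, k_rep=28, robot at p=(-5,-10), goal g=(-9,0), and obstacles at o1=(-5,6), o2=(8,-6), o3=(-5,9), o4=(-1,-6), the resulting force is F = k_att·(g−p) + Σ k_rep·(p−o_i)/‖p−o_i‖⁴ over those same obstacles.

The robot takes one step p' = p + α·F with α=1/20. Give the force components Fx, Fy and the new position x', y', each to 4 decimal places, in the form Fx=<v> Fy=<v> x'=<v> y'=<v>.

Fx=-4.1094 Fy=9.8906 x'=-5.2055 y'=-9.5055

F_att = 1·(g−p) = 1·(-4,10) = (-4.0000,10.0000)
o1: d²=256 > ρ²=51 → inactive
o2: d²=185 > ρ²=51 → inactive
o3: d²=361 > ρ²=51 → inactive
o4: d²=32 ≤ ρ²=51; F_rep = 28·(-4,-4)/32² = (-0.1094,-0.1094)
F = F_att + ΣF_rep = (-4.1094,9.8906)
p' = p + 1/20·F = (-5.2055,-9.5055)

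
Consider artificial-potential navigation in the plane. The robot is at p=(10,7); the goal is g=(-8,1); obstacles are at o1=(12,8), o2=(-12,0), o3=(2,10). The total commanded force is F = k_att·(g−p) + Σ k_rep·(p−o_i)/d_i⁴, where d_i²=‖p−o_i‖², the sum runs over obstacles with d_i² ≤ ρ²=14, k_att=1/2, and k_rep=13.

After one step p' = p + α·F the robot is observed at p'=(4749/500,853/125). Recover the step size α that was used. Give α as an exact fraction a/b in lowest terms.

F_att = 1/2·(g−p) = 1/2·(-18,-6) = (-9.0000,-3.0000)
o1: d²=5 ≤ ρ²=14; F_rep = 13·(-2,-1)/5² = (-1.0400,-0.5200)
o2: d²=533 > ρ²=14 → inactive
o3: d²=73 > ρ²=14 → inactive
F = F_att + ΣF_rep = (-10.0400,-3.5200)
Δp = p'−p = (-0.5020,-0.1760); α = Δx/Fx = (-251/500) / (-251/25) = 1/20
check: Δy/Fy = (-22/125) / (-88/25) = 1/20 ✓

α = 1/20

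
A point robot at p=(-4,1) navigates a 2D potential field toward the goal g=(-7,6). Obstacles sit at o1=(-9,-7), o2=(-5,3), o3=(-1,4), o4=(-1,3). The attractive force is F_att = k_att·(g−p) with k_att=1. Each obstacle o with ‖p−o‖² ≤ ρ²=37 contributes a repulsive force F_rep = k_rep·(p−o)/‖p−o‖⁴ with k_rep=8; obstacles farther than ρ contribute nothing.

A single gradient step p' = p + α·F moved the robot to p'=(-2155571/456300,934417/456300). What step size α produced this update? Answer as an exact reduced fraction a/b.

α = 1/4

F_att = 1·(g−p) = 1·(-3,5) = (-3.0000,5.0000)
o1: d²=89 > ρ²=37 → inactive
o2: d²=5 ≤ ρ²=37; F_rep = 8·(1,-2)/5² = (0.3200,-0.6400)
o3: d²=18 ≤ ρ²=37; F_rep = 8·(-3,-3)/18² = (-0.0741,-0.0741)
o4: d²=13 ≤ ρ²=37; F_rep = 8·(-3,-2)/13² = (-0.1420,-0.0947)
F = F_att + ΣF_rep = (-2.8961,4.1913)
Δp = p'−p = (-0.7240,1.0478); α = Δx/Fx = (-330371/456300) / (-330371/114075) = 1/4
check: Δy/Fy = (478117/456300) / (478117/114075) = 1/4 ✓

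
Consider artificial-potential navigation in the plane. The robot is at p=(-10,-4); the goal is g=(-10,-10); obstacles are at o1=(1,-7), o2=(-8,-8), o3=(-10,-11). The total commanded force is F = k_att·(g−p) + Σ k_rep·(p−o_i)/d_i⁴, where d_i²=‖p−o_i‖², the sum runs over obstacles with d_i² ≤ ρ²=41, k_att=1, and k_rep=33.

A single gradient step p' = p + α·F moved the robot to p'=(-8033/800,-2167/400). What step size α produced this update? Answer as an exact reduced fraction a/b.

F_att = 1·(g−p) = 1·(0,-6) = (0.0000,-6.0000)
o1: d²=130 > ρ²=41 → inactive
o2: d²=20 ≤ ρ²=41; F_rep = 33·(-2,4)/20² = (-0.1650,0.3300)
o3: d²=49 > ρ²=41 → inactive
F = F_att + ΣF_rep = (-0.1650,-5.6700)
Δp = p'−p = (-0.0413,-1.4175); α = Δx/Fx = (-33/800) / (-33/200) = 1/4
check: Δy/Fy = (-567/400) / (-567/100) = 1/4 ✓

α = 1/4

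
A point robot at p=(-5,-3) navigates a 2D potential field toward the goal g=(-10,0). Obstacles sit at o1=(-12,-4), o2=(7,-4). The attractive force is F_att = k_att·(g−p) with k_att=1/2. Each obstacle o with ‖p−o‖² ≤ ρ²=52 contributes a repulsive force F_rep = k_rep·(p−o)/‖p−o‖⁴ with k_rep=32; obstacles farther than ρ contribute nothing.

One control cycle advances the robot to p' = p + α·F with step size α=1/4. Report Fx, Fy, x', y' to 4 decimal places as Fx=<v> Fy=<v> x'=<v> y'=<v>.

F_att = 1/2·(g−p) = 1/2·(-5,3) = (-2.5000,1.5000)
o1: d²=50 ≤ ρ²=52; F_rep = 32·(7,1)/50² = (0.0896,0.0128)
o2: d²=145 > ρ²=52 → inactive
F = F_att + ΣF_rep = (-2.4104,1.5128)
p' = p + 1/4·F = (-5.6026,-2.6218)

Fx=-2.4104 Fy=1.5128 x'=-5.6026 y'=-2.6218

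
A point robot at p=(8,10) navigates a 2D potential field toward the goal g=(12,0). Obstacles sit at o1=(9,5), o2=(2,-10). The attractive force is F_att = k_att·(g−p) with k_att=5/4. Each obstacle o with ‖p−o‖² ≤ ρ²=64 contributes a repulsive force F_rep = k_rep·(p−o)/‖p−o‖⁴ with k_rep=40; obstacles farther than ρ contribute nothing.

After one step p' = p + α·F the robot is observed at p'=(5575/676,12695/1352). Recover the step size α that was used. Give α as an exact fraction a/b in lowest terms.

α = 1/20

F_att = 5/4·(g−p) = 5/4·(4,-10) = (5.0000,-12.5000)
o1: d²=26 ≤ ρ²=64; F_rep = 40·(-1,5)/26² = (-0.0592,0.2959)
o2: d²=436 > ρ²=64 → inactive
F = F_att + ΣF_rep = (4.9408,-12.2041)
Δp = p'−p = (0.2470,-0.6102); α = Δx/Fx = (167/676) / (835/169) = 1/20
check: Δy/Fy = (-825/1352) / (-4125/338) = 1/20 ✓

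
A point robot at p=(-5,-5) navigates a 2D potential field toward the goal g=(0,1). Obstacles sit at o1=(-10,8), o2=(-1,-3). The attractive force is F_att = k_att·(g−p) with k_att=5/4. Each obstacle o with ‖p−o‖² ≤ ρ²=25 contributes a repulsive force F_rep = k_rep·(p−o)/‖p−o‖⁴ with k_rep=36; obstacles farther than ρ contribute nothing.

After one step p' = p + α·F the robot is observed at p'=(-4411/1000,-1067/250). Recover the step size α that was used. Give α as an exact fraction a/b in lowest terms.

α = 1/10

F_att = 5/4·(g−p) = 5/4·(5,6) = (6.2500,7.5000)
o1: d²=194 > ρ²=25 → inactive
o2: d²=20 ≤ ρ²=25; F_rep = 36·(-4,-2)/20² = (-0.3600,-0.1800)
F = F_att + ΣF_rep = (5.8900,7.3200)
Δp = p'−p = (0.5890,0.7320); α = Δx/Fx = (589/1000) / (589/100) = 1/10
check: Δy/Fy = (183/250) / (183/25) = 1/10 ✓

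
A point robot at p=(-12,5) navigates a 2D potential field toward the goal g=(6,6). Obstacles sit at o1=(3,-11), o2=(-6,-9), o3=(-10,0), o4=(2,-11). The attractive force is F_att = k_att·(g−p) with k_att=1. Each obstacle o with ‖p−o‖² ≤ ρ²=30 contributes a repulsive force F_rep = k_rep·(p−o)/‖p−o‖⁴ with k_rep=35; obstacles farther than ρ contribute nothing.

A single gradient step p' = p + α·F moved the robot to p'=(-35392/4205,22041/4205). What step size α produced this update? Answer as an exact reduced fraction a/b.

α = 1/5

F_att = 1·(g−p) = 1·(18,1) = (18.0000,1.0000)
o1: d²=481 > ρ²=30 → inactive
o2: d²=232 > ρ²=30 → inactive
o3: d²=29 ≤ ρ²=30; F_rep = 35·(-2,5)/29² = (-0.0832,0.2081)
o4: d²=452 > ρ²=30 → inactive
F = F_att + ΣF_rep = (17.9168,1.2081)
Δp = p'−p = (3.5834,0.2416); α = Δx/Fx = (15068/4205) / (15068/841) = 1/5
check: Δy/Fy = (1016/4205) / (1016/841) = 1/5 ✓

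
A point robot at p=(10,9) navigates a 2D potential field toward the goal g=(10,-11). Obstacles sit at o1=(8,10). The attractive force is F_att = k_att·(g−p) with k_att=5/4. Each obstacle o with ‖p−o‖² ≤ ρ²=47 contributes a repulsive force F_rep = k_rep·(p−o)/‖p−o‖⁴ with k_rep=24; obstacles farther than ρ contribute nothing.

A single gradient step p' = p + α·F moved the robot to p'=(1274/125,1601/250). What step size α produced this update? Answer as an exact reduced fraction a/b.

F_att = 5/4·(g−p) = 5/4·(0,-20) = (0.0000,-25.0000)
o1: d²=5 ≤ ρ²=47; F_rep = 24·(2,-1)/5² = (1.9200,-0.9600)
F = F_att + ΣF_rep = (1.9200,-25.9600)
Δp = p'−p = (0.1920,-2.5960); α = Δx/Fx = (24/125) / (48/25) = 1/10
check: Δy/Fy = (-649/250) / (-649/25) = 1/10 ✓

α = 1/10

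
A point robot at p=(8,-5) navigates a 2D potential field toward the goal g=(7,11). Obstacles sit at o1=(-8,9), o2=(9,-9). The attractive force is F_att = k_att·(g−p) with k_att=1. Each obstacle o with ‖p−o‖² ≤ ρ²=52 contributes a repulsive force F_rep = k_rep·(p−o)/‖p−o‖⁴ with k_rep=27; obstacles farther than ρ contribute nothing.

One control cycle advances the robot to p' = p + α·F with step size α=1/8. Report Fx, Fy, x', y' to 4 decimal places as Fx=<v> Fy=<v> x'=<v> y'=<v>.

Fx=-1.0934 Fy=16.3737 x'=7.8633 y'=-2.9533

F_att = 1·(g−p) = 1·(-1,16) = (-1.0000,16.0000)
o1: d²=452 > ρ²=52 → inactive
o2: d²=17 ≤ ρ²=52; F_rep = 27·(-1,4)/17² = (-0.0934,0.3737)
F = F_att + ΣF_rep = (-1.0934,16.3737)
p' = p + 1/8·F = (7.8633,-2.9533)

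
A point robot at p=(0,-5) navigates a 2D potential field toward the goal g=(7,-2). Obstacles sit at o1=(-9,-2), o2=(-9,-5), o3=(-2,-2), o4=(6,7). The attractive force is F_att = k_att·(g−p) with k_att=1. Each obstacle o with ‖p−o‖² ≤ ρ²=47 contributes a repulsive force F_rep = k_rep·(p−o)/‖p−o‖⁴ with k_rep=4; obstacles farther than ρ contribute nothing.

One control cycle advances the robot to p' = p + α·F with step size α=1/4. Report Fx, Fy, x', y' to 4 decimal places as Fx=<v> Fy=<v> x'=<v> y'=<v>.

Fx=7.0473 Fy=2.9290 x'=1.7618 y'=-4.2678

F_att = 1·(g−p) = 1·(7,3) = (7.0000,3.0000)
o1: d²=90 > ρ²=47 → inactive
o2: d²=81 > ρ²=47 → inactive
o3: d²=13 ≤ ρ²=47; F_rep = 4·(2,-3)/13² = (0.0473,-0.0710)
o4: d²=180 > ρ²=47 → inactive
F = F_att + ΣF_rep = (7.0473,2.9290)
p' = p + 1/4·F = (1.7618,-4.2678)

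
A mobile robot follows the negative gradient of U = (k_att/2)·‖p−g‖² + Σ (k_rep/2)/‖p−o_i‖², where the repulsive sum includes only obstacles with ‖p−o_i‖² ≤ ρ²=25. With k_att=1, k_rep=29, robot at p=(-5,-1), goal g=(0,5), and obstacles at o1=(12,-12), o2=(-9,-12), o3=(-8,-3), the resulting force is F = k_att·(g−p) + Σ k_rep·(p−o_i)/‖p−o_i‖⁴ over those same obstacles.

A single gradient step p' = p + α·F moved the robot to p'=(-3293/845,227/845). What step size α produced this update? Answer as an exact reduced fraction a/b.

F_att = 1·(g−p) = 1·(5,6) = (5.0000,6.0000)
o1: d²=410 > ρ²=25 → inactive
o2: d²=137 > ρ²=25 → inactive
o3: d²=13 ≤ ρ²=25; F_rep = 29·(3,2)/13² = (0.5148,0.3432)
F = F_att + ΣF_rep = (5.5148,6.3432)
Δp = p'−p = (1.1030,1.2686); α = Δx/Fx = (932/845) / (932/169) = 1/5
check: Δy/Fy = (1072/845) / (1072/169) = 1/5 ✓

α = 1/5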